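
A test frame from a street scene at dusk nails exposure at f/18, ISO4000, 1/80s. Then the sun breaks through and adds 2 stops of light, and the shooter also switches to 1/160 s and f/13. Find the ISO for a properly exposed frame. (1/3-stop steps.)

ISO 1000

Scene light: 2 stops brighter.
Shutter speed: 1/80 → 1/100 → 1/125 → 1/160 — 1 stop faster (darker).
Aperture: f/18 → f/16 → f/14 → f/13 — 1 stop larger aperture (brighter).
Net so far: 2 stops brighter. ISO: 4000 → 3200 → 2500 → 2000 → 1600 → 1250 → 1000.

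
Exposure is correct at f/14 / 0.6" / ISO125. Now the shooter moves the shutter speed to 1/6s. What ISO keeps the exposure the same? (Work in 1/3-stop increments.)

ISO 500

Shutter speed: 0.6 → 0.5 → 0.4 → 0.3 → 1/4 → 1/5 → 1/6 — 2 stops shorter (darker).
Need 2 stops brighter from the ISO: 125 → 160 → 200 → 250 → 320 → 400 → 500.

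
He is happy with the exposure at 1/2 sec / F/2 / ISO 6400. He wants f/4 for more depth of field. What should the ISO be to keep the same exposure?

Aperture: f/2 → f/2.8 → f/4 — 2 stops narrower (darker).
Need 2 stops brighter from the ISO: 6400 → 12800 → 25600.

ISO 25600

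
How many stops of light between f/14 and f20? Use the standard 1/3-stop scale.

1 stop

f/14 → f/16 → f/18 → f/20 — count the steps: 3 third-stops = 1 stop.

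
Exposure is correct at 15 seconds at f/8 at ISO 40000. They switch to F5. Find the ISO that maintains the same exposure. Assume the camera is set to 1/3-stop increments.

Aperture: f/8 → f/7.1 → f/6.3 → f/5.6 → f/5 — 1 1/3 stops wider (brighter).
Need 1 1/3 stops darker from the ISO: 40000 → 32000 → 25600 → 20000 → 16000.

ISO 16000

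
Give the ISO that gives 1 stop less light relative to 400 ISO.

ISO 200

ISO: 400 → 200 — 1 stop dropped (darker).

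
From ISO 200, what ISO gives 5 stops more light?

ISO 6400

ISO: 200 → 400 → 800 → 1600 → 3200 → 6400 — 5 stops raised (brighter).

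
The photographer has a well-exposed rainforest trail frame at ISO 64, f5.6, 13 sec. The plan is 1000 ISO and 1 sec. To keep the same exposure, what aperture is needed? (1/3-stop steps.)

ISO: 64 → 80 → 100 → 125 → 160 → 200 → 250 → 320 → 400 → 500 → 640 → 800 → 1000 — 4 stops raised (brighter).
Shutter speed: 13 → 10 → 8 → 6 → 5 → 4 → 3.2 → 2.5 → 2 → 1.6 → 1.3 → 1 — 3 2/3 stops faster (darker).
Net change so far: 1/3 stop brighter. Offset with the aperture: f/5.6 → f/6.3.

f/6.3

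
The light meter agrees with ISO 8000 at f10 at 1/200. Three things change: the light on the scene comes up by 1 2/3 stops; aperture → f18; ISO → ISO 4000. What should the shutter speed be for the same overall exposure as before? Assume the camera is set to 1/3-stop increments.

1/100s

Scene light: 1 2/3 stops brighter.
Aperture: f/10 → f/11 → f/13 → f/14 → f/16 → f/18 — 1 2/3 stops stopped down (darker).
ISO: 8000 → 6400 → 5000 → 4000 — 1 stop dropped (darker).
Net so far: 1 stop darker. Shutter speed: 1/200 → 1/160 → 1/125 → 1/100.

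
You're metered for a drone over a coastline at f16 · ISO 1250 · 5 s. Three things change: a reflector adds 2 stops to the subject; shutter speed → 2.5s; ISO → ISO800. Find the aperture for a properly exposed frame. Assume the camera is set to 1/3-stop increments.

Scene light: 2 stops brighter.
Shutter speed: 5 → 4 → 3.2 → 2.5 — 1 stop shorter (darker).
ISO: 1250 → 1000 → 800 — 2/3 stop dropped (darker).
Net so far: 1/3 stop brighter. Aperture: f/16 → f/18.

f/18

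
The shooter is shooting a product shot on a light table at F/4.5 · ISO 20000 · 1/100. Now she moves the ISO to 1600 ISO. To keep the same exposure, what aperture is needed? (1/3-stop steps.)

ISO: 20000 → 16000 → 12800 → 10000 → 8000 → 6400 → 5000 → 4000 → 3200 → 2500 → 2000 → 1600 — 3 2/3 stops lower (darker).
Need 3 2/3 stops brighter from the aperture: f/4.5 → f/4 → f/3.5 → f/3.2 → f/2.8 → f/2.5 → f/2.2 → f/2 → f/1.8 → f/1.6 → f/1.4 → f/1.2.

f/1.2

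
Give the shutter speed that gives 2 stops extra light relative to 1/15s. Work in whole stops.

1/4s

Shutter speed: 1/15 → 1/8 → 1/4 — 2 stops longer (brighter).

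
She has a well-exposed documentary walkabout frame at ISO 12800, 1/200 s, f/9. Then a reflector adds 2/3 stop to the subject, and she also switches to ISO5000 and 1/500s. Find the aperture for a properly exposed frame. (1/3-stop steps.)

f/4.5

Scene light: 2/3 stop brighter.
ISO: 12800 → 10000 → 8000 → 6400 → 5000 — 1 1/3 stops lower (darker).
Shutter speed: 1/200 → 1/250 → 1/320 → 1/400 → 1/500 — 1 1/3 stops shorter (darker).
Net so far: 2 stops darker. Aperture: f/9 → f/8 → f/7.1 → f/6.3 → f/5.6 → f/5 → f/4.5.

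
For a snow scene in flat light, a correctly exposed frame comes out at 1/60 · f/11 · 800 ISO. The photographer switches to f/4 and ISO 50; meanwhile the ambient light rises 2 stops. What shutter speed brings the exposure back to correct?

Scene light: 2 stops brighter.
Aperture: f/11 → f/8 → f/5.6 → f/4 — 3 stops wider (brighter).
ISO: 800 → 400 → 200 → 100 → 50 — 4 stops lower (darker).
Net so far: 1 stop brighter. Shutter speed: 1/60 → 1/125.

1/125s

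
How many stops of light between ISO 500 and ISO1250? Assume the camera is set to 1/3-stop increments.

1 1/3 stops

500 → 640 → 800 → 1000 → 1250 — count the steps: 4 third-stops = 1 1/3 stops.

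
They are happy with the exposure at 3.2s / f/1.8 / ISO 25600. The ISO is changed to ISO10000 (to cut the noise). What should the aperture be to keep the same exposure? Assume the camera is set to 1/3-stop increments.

f/1.1

ISO: 25600 → 20000 → 16000 → 12800 → 10000 — 1 1/3 stops lower (darker).
Need 1 1/3 stops brighter from the aperture: f/1.8 → f/1.6 → f/1.4 → f/1.2 → f/1.1.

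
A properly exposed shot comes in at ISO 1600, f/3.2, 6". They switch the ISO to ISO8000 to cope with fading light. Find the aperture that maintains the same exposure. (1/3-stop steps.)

ISO: 1600 → 2000 → 2500 → 3200 → 4000 → 5000 → 6400 → 8000 — 2 1/3 stops raised (brighter).
Need 2 1/3 stops darker from the aperture: f/3.2 → f/3.5 → f/4 → f/4.5 → f/5 → f/5.6 → f/6.3 → f/7.1.

f/7.1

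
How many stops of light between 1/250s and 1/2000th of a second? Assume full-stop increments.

3 stops

1/250 → 1/500 → 1/1000 → 1/2000 — count the steps: 3 stops.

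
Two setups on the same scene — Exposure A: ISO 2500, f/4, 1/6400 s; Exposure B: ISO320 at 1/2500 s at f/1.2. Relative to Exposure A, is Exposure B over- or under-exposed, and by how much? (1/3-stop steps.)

Aperture: f/4 → f/3.5 → f/3.2 → f/2.8 → f/2.5 → f/2.2 → f/2 → f/1.8 → f/1.6 → f/1.4 → f/1.2 — 3 1/3 stops opened up (brighter).
Shutter speed: 1/6400 → 1/5000 → 1/4000 → 1/3200 → 1/2500 — 1 1/3 stops slower (brighter).
ISO: 2500 → 2000 → 1600 → 1250 → 1000 → 800 → 640 → 500 → 400 → 320 — 3 stops dropped (darker).
Net: +3 1/3 +1 1/3 −3 = +1 2/3 stops.

1 2/3 stops brighter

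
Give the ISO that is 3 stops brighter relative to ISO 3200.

ISO: 3200 → 6400 → 12800 → 25600 — 3 stops higher (brighter).

ISO 25600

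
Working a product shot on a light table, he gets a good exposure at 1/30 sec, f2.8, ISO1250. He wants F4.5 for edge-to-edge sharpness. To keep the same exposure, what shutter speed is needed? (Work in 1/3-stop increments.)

1/13s

Aperture: f/2.8 → f/3.2 → f/3.5 → f/4 → f/4.5 — 1 1/3 stops smaller aperture (darker).
Need 1 1/3 stops brighter from the shutter speed: 1/30 → 1/25 → 1/20 → 1/15 → 1/13.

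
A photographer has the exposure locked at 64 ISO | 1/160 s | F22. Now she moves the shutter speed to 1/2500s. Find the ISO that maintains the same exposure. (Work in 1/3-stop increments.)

ISO 1000

Shutter speed: 1/160 → 1/200 → 1/250 → 1/320 → 1/400 → 1/500 → 1/640 → 1/800 → 1/1000 → 1/1250 → 1/1600 → 1/2000 → 1/2500 — 4 stops faster (darker).
Need 4 stops brighter from the ISO: 64 → 80 → 100 → 125 → 160 → 200 → 250 → 320 → 400 → 500 → 640 → 800 → 1000.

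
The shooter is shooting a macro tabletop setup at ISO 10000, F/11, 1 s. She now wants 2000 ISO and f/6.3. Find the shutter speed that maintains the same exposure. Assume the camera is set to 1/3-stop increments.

1.6 s

ISO: 10000 → 8000 → 6400 → 5000 → 4000 → 3200 → 2500 → 2000 — 2 1/3 stops lower (darker).
Aperture: f/11 → f/10 → f/9 → f/8 → f/7.1 → f/6.3 — 1 2/3 stops wider (brighter).
Net change so far: 2/3 stop darker. Offset with the shutter speed: 1 → 1.3 → 1.6.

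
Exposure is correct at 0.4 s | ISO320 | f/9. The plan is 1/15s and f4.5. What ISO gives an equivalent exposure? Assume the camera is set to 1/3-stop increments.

ISO 500

Shutter speed: 0.4 → 0.3 → 1/4 → 1/5 → 1/6 → 1/8 → 1/10 → 1/13 → 1/15 — 2 2/3 stops faster (darker).
Aperture: f/9 → f/8 → f/7.1 → f/6.3 → f/5.6 → f/5 → f/4.5 — 2 stops wider (brighter).
Net change so far: 2/3 stop darker. Offset with the ISO: 320 → 400 → 500.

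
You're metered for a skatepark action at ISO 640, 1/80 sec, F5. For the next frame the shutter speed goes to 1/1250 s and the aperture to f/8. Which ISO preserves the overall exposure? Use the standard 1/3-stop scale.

ISO 25600

Shutter speed: 1/80 → 1/100 → 1/125 → 1/160 → 1/200 → 1/250 → 1/320 → 1/400 → 1/500 → 1/640 → 1/800 → 1/1000 → 1/1250 — 4 stops shorter (darker).
Aperture: f/5 → f/5.6 → f/6.3 → f/7.1 → f/8 — 1 1/3 stops smaller aperture (darker).
Net change so far: 5 1/3 stops darker. Offset with the ISO: 640 → 800 → 1000 → 1250 → 1600 → 2000 → 2500 → 3200 → 4000 → 5000 → 6400 → 8000 → 10000 → 12800 → 16000 → 20000 → 25600.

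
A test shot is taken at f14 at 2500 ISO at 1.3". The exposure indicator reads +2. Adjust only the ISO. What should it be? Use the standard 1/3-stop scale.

ISO 640

Overexposed by 2 stops → need 2 stops darker.
ISO: 2500 → 2000 → 1600 → 1250 → 1000 → 800 → 640.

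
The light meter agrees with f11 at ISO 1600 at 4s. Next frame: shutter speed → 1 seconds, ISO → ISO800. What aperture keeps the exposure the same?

Shutter speed: 4 → 2 → 1 — 2 stops shorter (darker).
ISO: 1600 → 800 — 1 stop lower (darker).
Net change so far: 3 stops darker. Offset with the aperture: f/11 → f/8 → f/5.6 → f/4.

f/4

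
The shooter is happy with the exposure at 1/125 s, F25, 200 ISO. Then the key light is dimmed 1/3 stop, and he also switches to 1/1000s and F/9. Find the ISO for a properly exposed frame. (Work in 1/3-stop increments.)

ISO 250

Scene light: 1/3 stop darker.
Shutter speed: 1/125 → 1/160 → 1/200 → 1/250 → 1/320 → 1/400 → 1/500 → 1/640 → 1/800 → 1/1000 — 3 stops shorter (darker).
Aperture: f/25 → f/22 → f/20 → f/18 → f/16 → f/14 → f/13 → f/11 → f/10 → f/9 — 3 stops wider (brighter).
Net so far: 1/3 stop darker. ISO: 200 → 250.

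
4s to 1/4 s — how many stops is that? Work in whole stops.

4 stops

4 → 2 → 1 → 1/2 → 1/4 — count the steps: 4 stops.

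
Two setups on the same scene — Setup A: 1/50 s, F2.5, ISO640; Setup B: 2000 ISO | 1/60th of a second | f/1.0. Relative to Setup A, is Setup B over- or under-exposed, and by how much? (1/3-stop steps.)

4 stops brighter

Aperture: f/2.5 → f/2.2 → f/2 → f/1.8 → f/1.6 → f/1.4 → f/1.2 → f/1.1 → f/1.0 — 2 2/3 stops opened up (brighter).
Shutter speed: 1/50 → 1/60 — 1/3 stop faster (darker).
ISO: 640 → 800 → 1000 → 1250 → 1600 → 2000 — 1 2/3 stops raised (brighter).
Net: +2 2/3 −1/3 +1 2/3 = +4 stops.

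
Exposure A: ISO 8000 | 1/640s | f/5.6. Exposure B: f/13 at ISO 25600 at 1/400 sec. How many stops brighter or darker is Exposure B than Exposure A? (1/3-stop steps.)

same exposure (0 stops)

Aperture: f/5.6 → f/6.3 → f/7.1 → f/8 → f/9 → f/10 → f/11 → f/13 — 2 1/3 stops smaller aperture (darker).
Shutter speed: 1/640 → 1/500 → 1/400 — 2/3 stop longer (brighter).
ISO: 8000 → 10000 → 12800 → 16000 → 20000 → 25600 — 1 2/3 stops raised (brighter).
Net: −2 1/3 +2/3 +1 2/3 = 0 stops.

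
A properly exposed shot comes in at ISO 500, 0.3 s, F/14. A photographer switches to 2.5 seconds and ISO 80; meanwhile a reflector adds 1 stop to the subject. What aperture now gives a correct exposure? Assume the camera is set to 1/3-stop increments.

Scene light: 1 stop brighter.
Shutter speed: 0.3 → 0.4 → 0.5 → 0.6 → 0.8 → 1 → 1.3 → 1.6 → 2 → 2.5 — 3 stops longer (brighter).
ISO: 500 → 400 → 320 → 250 → 200 → 160 → 125 → 100 → 80 — 2 2/3 stops dropped (darker).
Net so far: 1 1/3 stops brighter. Aperture: f/14 → f/16 → f/18 → f/20 → f/22.

f/22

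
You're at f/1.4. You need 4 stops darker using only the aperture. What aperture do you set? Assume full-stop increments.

f/5.6

Aperture: f/1.4 → f/2 → f/2.8 → f/4 → f/5.6 — 4 stops narrower (darker).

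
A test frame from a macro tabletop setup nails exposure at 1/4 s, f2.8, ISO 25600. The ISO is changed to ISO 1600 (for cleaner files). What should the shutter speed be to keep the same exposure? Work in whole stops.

4 s

ISO: 25600 → 12800 → 6400 → 3200 → 1600 — 4 stops lower (darker).
Need 4 stops brighter from the shutter speed: 1/4 → 1/2 → 1 → 2 → 4.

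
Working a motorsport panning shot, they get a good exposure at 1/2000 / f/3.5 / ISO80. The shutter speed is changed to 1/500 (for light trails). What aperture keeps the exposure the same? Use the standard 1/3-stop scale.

Shutter speed: 1/2000 → 1/1600 → 1/1250 → 1/1000 → 1/800 → 1/640 → 1/500 — 2 stops longer (brighter).
Need 2 stops darker from the aperture: f/3.5 → f/4 → f/4.5 → f/5 → f/5.6 → f/6.3 → f/7.1.

f/7.1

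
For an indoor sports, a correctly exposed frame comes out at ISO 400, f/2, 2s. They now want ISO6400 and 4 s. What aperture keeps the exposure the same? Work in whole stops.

f/11

ISO: 400 → 800 → 1600 → 3200 → 6400 — 4 stops higher (brighter).
Shutter speed: 2 → 4 — 1 stop slower (brighter).
Net change so far: 5 stops brighter. Offset with the aperture: f/2 → f/2.8 → f/4 → f/5.6 → f/8 → f/11.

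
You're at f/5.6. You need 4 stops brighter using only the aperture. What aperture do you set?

Aperture: f/5.6 → f/4 → f/2.8 → f/2 → f/1.4 — 4 stops larger aperture (brighter).

f/1.4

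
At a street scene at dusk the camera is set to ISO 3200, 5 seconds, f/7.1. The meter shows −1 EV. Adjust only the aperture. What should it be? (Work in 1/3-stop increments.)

Underexposed by 1 stop → need 1 stop brighter.
Aperture: f/7.1 → f/6.3 → f/5.6 → f/5.

f/5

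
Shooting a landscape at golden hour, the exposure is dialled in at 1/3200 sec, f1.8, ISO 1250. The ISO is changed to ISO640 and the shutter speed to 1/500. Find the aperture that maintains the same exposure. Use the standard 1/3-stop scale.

f/3.2

ISO: 1250 → 1000 → 800 → 640 — 1 stop dropped (darker).
Shutter speed: 1/3200 → 1/2500 → 1/2000 → 1/1600 → 1/1250 → 1/1000 → 1/800 → 1/640 → 1/500 — 2 2/3 stops slower (brighter).
Net change so far: 1 2/3 stops brighter. Offset with the aperture: f/1.8 → f/2 → f/2.2 → f/2.5 → f/2.8 → f/3.2.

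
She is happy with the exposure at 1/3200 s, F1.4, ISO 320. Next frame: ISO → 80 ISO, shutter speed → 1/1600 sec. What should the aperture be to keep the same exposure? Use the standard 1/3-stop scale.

ISO: 320 → 250 → 200 → 160 → 125 → 100 → 80 — 2 stops dropped (darker).
Shutter speed: 1/3200 → 1/2500 → 1/2000 → 1/1600 — 1 stop longer (brighter).
Net change so far: 1 stop darker. Offset with the aperture: f/1.4 → f/1.2 → f/1.1 → f/1.0.

f/1.0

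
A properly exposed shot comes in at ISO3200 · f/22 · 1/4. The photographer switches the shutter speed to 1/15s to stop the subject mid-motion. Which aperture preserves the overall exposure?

f/11

Shutter speed: 1/4 → 1/8 → 1/15 — 2 stops faster (darker).
Need 2 stops brighter from the aperture: f/22 → f/16 → f/11.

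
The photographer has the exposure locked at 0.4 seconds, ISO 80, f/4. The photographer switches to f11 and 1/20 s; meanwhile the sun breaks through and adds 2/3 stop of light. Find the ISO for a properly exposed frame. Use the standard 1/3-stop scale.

ISO 3200

Scene light: 2/3 stop brighter.
Aperture: f/4 → f/4.5 → f/5 → f/5.6 → f/6.3 → f/7.1 → f/8 → f/9 → f/10 → f/11 — 3 stops smaller aperture (darker).
Shutter speed: 0.4 → 0.3 → 1/4 → 1/5 → 1/6 → 1/8 → 1/10 → 1/13 → 1/15 → 1/20 — 3 stops faster (darker).
Net so far: 5 1/3 stops darker. ISO: 80 → 100 → 125 → 160 → 200 → 250 → 320 → 400 → 500 → 640 → 800 → 1000 → 1250 → 1600 → 2000 → 2500 → 3200.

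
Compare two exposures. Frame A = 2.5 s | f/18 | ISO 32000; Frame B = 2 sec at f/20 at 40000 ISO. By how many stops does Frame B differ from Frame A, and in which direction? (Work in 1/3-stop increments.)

1/3 stop darker

Aperture: f/18 → f/20 — 1/3 stop narrower (darker).
Shutter speed: 2.5 → 2 — 1/3 stop faster (darker).
ISO: 32000 → 40000 — 1/3 stop higher (brighter).
Net: −1/3 −1/3 +1/3 = −1/3 stops.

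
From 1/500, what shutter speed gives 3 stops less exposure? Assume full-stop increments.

1/4000s

Shutter speed: 1/500 → 1/1000 → 1/2000 → 1/4000 — 3 stops shorter (darker).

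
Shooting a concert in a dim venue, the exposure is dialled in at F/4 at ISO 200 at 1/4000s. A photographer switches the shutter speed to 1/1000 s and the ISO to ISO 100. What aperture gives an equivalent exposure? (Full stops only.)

Shutter speed: 1/4000 → 1/2000 → 1/1000 — 2 stops slower (brighter).
ISO: 200 → 100 — 1 stop dropped (darker).
Net change so far: 1 stop brighter. Offset with the aperture: f/4 → f/5.6.

f/5.6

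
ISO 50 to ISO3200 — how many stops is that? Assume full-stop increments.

6 stops

50 → 100 → 200 → 400 → 800 → 1600 → 3200 — count the steps: 6 stops.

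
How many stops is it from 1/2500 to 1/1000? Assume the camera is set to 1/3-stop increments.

1/2500 → 1/2000 → 1/1600 → 1/1250 → 1/1000 — count the steps: 4 third-stops = 1 1/3 stops.

1 1/3 stops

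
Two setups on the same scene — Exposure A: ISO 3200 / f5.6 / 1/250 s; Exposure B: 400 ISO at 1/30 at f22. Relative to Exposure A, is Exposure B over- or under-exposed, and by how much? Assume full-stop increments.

Aperture: f/5.6 → f/8 → f/11 → f/16 → f/22 — 4 stops stopped down (darker).
Shutter speed: 1/250 → 1/125 → 1/60 → 1/30 — 3 stops slower (brighter).
ISO: 3200 → 1600 → 800 → 400 — 3 stops lower (darker).
Net: −4 +3 −3 = −4 stops.

4 stops darker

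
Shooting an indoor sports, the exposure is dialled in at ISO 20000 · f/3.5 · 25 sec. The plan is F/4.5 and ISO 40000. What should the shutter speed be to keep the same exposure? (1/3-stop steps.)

Aperture: f/3.5 → f/4 → f/4.5 — 2/3 stop smaller aperture (darker).
ISO: 20000 → 25600 → 32000 → 40000 — 1 stop raised (brighter).
Net change so far: 1/3 stop brighter. Offset with the shutter speed: 25 → 20.

20 s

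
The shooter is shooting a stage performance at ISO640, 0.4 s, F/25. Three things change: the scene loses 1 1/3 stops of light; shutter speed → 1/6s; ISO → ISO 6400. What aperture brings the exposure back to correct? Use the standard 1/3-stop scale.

f/32

Scene light: 1 1/3 stops darker.
Shutter speed: 0.4 → 0.3 → 1/4 → 1/5 → 1/6 — 1 1/3 stops shorter (darker).
ISO: 640 → 800 → 1000 → 1250 → 1600 → 2000 → 2500 → 3200 → 4000 → 5000 → 6400 — 3 1/3 stops raised (brighter).
Net so far: 2/3 stop brighter. Aperture: f/25 → f/29 → f/32.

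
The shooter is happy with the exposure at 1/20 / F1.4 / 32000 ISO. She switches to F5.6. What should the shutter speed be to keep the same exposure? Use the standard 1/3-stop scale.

0.8 s

Aperture: f/1.4 → f/1.6 → f/1.8 → f/2 → f/2.2 → f/2.5 → f/2.8 → f/3.2 → f/3.5 → f/4 → f/4.5 → f/5 → f/5.6 — 4 stops smaller aperture (darker).
Need 4 stops brighter from the shutter speed: 1/20 → 1/15 → 1/13 → 1/10 → 1/8 → 1/6 → 1/5 → 1/4 → 0.3 → 0.4 → 0.5 → 0.6 → 0.8.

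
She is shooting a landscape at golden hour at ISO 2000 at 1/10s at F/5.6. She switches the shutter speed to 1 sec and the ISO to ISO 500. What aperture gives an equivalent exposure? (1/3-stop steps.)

Shutter speed: 1/10 → 1/8 → 1/6 → 1/5 → 1/4 → 0.3 → 0.4 → 0.5 → 0.6 → 0.8 → 1 — 3 1/3 stops longer (brighter).
ISO: 2000 → 1600 → 1250 → 1000 → 800 → 640 → 500 — 2 stops dropped (darker).
Net change so far: 1 1/3 stops brighter. Offset with the aperture: f/5.6 → f/6.3 → f/7.1 → f/8 → f/9.

f/9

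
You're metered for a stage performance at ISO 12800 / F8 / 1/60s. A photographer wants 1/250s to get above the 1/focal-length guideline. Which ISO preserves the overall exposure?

Shutter speed: 1/60 → 1/125 → 1/250 — 2 stops shorter (darker).
Need 2 stops brighter from the ISO: 12800 → 25600 → 51200.

ISO 51200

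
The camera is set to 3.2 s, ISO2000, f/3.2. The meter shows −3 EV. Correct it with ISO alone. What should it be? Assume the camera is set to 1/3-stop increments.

ISO 16000

Underexposed by 3 stops → need 3 stops brighter.
ISO: 2000 → 2500 → 3200 → 4000 → 5000 → 6400 → 8000 → 10000 → 12800 → 16000.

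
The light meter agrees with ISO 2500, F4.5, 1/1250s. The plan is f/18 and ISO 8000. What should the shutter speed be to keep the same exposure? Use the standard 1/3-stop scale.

Aperture: f/4.5 → f/5 → f/5.6 → f/6.3 → f/7.1 → f/8 → f/9 → f/10 → f/11 → f/13 → f/14 → f/16 → f/18 — 4 stops smaller aperture (darker).
ISO: 2500 → 3200 → 4000 → 5000 → 6400 → 8000 — 1 2/3 stops raised (brighter).
Net change so far: 2 1/3 stops darker. Offset with the shutter speed: 1/1250 → 1/1000 → 1/800 → 1/640 → 1/500 → 1/400 → 1/320 → 1/250.

1/250s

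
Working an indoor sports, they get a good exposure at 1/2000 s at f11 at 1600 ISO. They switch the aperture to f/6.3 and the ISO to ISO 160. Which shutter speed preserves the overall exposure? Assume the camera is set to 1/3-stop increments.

Aperture: f/11 → f/10 → f/9 → f/8 → f/7.1 → f/6.3 — 1 2/3 stops larger aperture (brighter).
ISO: 1600 → 1250 → 1000 → 800 → 640 → 500 → 400 → 320 → 250 → 200 → 160 — 3 1/3 stops dropped (darker).
Net change so far: 1 2/3 stops darker. Offset with the shutter speed: 1/2000 → 1/1600 → 1/1250 → 1/1000 → 1/800 → 1/640.

1/640s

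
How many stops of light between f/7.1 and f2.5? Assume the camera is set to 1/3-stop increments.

3 stops

f/7.1 → f/6.3 → f/5.6 → f/5 → f/4.5 → f/4 → f/3.5 → f/3.2 → f/2.8 → f/2.5 — count the steps: 9 third-stops = 3 stops.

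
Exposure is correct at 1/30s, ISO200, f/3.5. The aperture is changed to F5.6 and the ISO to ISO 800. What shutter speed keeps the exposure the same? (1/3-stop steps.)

1/50s

Aperture: f/3.5 → f/4 → f/4.5 → f/5 → f/5.6 — 1 1/3 stops narrower (darker).
ISO: 200 → 250 → 320 → 400 → 500 → 640 → 800 — 2 stops raised (brighter).
Net change so far: 2/3 stop brighter. Offset with the shutter speed: 1/30 → 1/40 → 1/50.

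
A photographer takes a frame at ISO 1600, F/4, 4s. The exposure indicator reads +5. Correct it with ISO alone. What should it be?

Overexposed by 5 stops → need 5 stops darker.
ISO: 1600 → 800 → 400 → 200 → 100 → 50.

ISO 50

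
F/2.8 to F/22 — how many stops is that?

f/2.8 → f/4 → f/5.6 → f/8 → f/11 → f/16 → f/22 — count the steps: 6 stops.

6 stops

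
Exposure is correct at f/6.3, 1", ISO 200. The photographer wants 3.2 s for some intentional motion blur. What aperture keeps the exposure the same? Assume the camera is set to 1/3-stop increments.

f/11

Shutter speed: 1 → 1.3 → 1.6 → 2 → 2.5 → 3.2 — 1 2/3 stops longer (brighter).
Need 1 2/3 stops darker from the aperture: f/6.3 → f/7.1 → f/8 → f/9 → f/10 → f/11.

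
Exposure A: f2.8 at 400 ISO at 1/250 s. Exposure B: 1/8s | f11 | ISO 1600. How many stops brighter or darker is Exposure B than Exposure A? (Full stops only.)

Aperture: f/2.8 → f/4 → f/5.6 → f/8 → f/11 — 4 stops smaller aperture (darker).
Shutter speed: 1/250 → 1/125 → 1/60 → 1/30 → 1/15 → 1/8 — 5 stops slower (brighter).
ISO: 400 → 800 → 1600 — 2 stops higher (brighter).
Net: −4 +5 +2 = +3 stops.

3 stops brighter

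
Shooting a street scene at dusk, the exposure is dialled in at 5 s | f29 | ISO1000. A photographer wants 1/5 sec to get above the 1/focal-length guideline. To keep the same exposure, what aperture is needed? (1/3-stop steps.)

f/5.6

Shutter speed: 5 → 4 → 3.2 → 2.5 → 2 → 1.6 → 1.3 → 1 → 0.8 → 0.6 → 0.5 → 0.4 → 0.3 → 1/4 → 1/5 — 4 2/3 stops faster (darker).
Need 4 2/3 stops brighter from the aperture: f/29 → f/25 → f/22 → f/20 → f/18 → f/16 → f/14 → f/13 → f/11 → f/10 → f/9 → f/8 → f/7.1 → f/6.3 → f/5.6.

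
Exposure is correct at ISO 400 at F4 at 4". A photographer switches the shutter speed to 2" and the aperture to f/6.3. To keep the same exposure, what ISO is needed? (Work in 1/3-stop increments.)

Shutter speed: 4 → 3.2 → 2.5 → 2 — 1 stop faster (darker).
Aperture: f/4 → f/4.5 → f/5 → f/5.6 → f/6.3 — 1 1/3 stops smaller aperture (darker).
Net change so far: 2 1/3 stops darker. Offset with the ISO: 400 → 500 → 640 → 800 → 1000 → 1250 → 1600 → 2000.

ISO 2000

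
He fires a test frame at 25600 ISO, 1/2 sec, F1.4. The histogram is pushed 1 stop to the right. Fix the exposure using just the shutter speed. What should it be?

1/4s

Overexposed by 1 stop → need 1 stop darker.
Shutter speed: 1/2 → 1/4.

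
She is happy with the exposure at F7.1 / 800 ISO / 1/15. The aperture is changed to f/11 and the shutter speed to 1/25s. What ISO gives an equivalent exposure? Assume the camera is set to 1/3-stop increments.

Aperture: f/7.1 → f/8 → f/9 → f/10 → f/11 — 1 1/3 stops smaller aperture (darker).
Shutter speed: 1/15 → 1/20 → 1/25 — 2/3 stop shorter (darker).
Net change so far: 2 stops darker. Offset with the ISO: 800 → 1000 → 1250 → 1600 → 2000 → 2500 → 3200.

ISO 3200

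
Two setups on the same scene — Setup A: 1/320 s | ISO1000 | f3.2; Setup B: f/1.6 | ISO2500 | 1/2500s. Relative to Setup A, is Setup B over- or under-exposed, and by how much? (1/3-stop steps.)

Aperture: f/3.2 → f/2.8 → f/2.5 → f/2.2 → f/2 → f/1.8 → f/1.6 — 2 stops larger aperture (brighter).
Shutter speed: 1/320 → 1/400 → 1/500 → 1/640 → 1/800 → 1/1000 → 1/1250 → 1/1600 → 1/2000 → 1/2500 — 3 stops faster (darker).
ISO: 1000 → 1250 → 1600 → 2000 → 2500 — 1 1/3 stops higher (brighter).
Net: +2 −3 +1 1/3 = +1/3 stops.

1/3 stop brighter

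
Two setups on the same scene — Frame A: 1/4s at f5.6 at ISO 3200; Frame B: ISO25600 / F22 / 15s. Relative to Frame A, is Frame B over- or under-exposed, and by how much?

5 stops brighter

Aperture: f/5.6 → f/8 → f/11 → f/16 → f/22 — 4 stops smaller aperture (darker).
Shutter speed: 1/4 → 1/2 → 1 → 2 → 4 → 8 → 15 — 6 stops longer (brighter).
ISO: 3200 → 6400 → 12800 → 25600 — 3 stops raised (brighter).
Net: −4 +6 +3 = +5 stops.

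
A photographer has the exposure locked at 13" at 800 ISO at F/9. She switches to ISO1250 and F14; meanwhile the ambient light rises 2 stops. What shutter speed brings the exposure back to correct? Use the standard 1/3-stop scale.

Scene light: 2 stops brighter.
ISO: 800 → 1000 → 1250 — 2/3 stop raised (brighter).
Aperture: f/9 → f/10 → f/11 → f/13 → f/14 — 1 1/3 stops smaller aperture (darker).
Net so far: 1 1/3 stops brighter. Shutter speed: 13 → 10 → 8 → 6 → 5.

5 s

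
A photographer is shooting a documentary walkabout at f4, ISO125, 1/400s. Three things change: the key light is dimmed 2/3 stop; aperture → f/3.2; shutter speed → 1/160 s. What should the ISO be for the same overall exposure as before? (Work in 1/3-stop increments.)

ISO 50

Scene light: 2/3 stop darker.
Aperture: f/4 → f/3.5 → f/3.2 — 2/3 stop wider (brighter).
Shutter speed: 1/400 → 1/320 → 1/250 → 1/200 → 1/160 — 1 1/3 stops slower (brighter).
Net so far: 1 1/3 stops brighter. ISO: 125 → 100 → 80 → 64 → 50.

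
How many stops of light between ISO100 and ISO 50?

1 stop

100 → 50 — count the steps: 1 stop.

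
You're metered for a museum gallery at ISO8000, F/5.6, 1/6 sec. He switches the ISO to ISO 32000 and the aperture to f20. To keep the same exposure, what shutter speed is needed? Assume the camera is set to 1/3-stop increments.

0.5 s

ISO: 8000 → 10000 → 12800 → 16000 → 20000 → 25600 → 32000 — 2 stops higher (brighter).
Aperture: f/5.6 → f/6.3 → f/7.1 → f/8 → f/9 → f/10 → f/11 → f/13 → f/14 → f/16 → f/18 → f/20 — 3 2/3 stops stopped down (darker).
Net change so far: 1 2/3 stops darker. Offset with the shutter speed: 1/6 → 1/5 → 1/4 → 0.3 → 0.4 → 0.5.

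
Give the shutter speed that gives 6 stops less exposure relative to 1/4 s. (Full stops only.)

Shutter speed: 1/4 → 1/8 → 1/15 → 1/30 → 1/60 → 1/125 → 1/250 — 6 stops shorter (darker).

1/250s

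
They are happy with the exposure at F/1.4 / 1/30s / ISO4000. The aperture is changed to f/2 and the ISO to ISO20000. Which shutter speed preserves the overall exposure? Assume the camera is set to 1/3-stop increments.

Aperture: f/1.4 → f/1.6 → f/1.8 → f/2 — 1 stop stopped down (darker).
ISO: 4000 → 5000 → 6400 → 8000 → 10000 → 12800 → 16000 → 20000 — 2 1/3 stops higher (brighter).
Net change so far: 1 1/3 stops brighter. Offset with the shutter speed: 1/30 → 1/40 → 1/50 → 1/60 → 1/80.

1/80s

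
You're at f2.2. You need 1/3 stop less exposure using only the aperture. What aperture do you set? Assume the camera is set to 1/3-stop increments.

f/2.5

Aperture: f/2.2 → f/2.5 — 1/3 stop narrower (darker).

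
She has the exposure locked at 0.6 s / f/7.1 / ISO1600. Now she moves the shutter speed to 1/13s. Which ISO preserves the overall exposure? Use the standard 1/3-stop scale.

Shutter speed: 0.6 → 0.5 → 0.4 → 0.3 → 1/4 → 1/5 → 1/6 → 1/8 → 1/10 → 1/13 — 3 stops shorter (darker).
Need 3 stops brighter from the ISO: 1600 → 2000 → 2500 → 3200 → 4000 → 5000 → 6400 → 8000 → 10000 → 12800.

ISO 12800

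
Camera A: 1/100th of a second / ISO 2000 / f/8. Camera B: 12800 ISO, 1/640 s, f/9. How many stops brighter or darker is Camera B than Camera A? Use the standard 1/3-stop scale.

Aperture: f/8 → f/9 — 1/3 stop smaller aperture (darker).
Shutter speed: 1/100 → 1/125 → 1/160 → 1/200 → 1/250 → 1/320 → 1/400 → 1/500 → 1/640 — 2 2/3 stops faster (darker).
ISO: 2000 → 2500 → 3200 → 4000 → 5000 → 6400 → 8000 → 10000 → 12800 — 2 2/3 stops raised (brighter).
Net: −1/3 −2 2/3 +2 2/3 = −1/3 stops.

1/3 stop darker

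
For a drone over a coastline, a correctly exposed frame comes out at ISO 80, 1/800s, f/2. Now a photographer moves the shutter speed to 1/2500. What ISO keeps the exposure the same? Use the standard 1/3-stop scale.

Shutter speed: 1/800 → 1/1000 → 1/1250 → 1/1600 → 1/2000 → 1/2500 — 1 2/3 stops shorter (darker).
Need 1 2/3 stops brighter from the ISO: 80 → 100 → 125 → 160 → 200 → 250.

ISO 250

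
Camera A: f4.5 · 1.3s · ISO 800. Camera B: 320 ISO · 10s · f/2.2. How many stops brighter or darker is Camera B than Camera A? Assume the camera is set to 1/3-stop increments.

Aperture: f/4.5 → f/4 → f/3.5 → f/3.2 → f/2.8 → f/2.5 → f/2.2 — 2 stops opened up (brighter).
Shutter speed: 1.3 → 1.6 → 2 → 2.5 → 3.2 → 4 → 5 → 6 → 8 → 10 — 3 stops longer (brighter).
ISO: 800 → 640 → 500 → 400 → 320 — 1 1/3 stops dropped (darker).
Net: +2 +3 −1 1/3 = +3 2/3 stops.

3 2/3 stops brighter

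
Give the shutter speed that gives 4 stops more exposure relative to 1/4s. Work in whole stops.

4 s

Shutter speed: 1/4 → 1/2 → 1 → 2 → 4 — 4 stops longer (brighter).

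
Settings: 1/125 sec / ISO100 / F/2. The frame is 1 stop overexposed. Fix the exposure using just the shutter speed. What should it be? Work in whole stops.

1/250s

Overexposed by 1 stop → need 1 stop darker.
Shutter speed: 1/125 → 1/250.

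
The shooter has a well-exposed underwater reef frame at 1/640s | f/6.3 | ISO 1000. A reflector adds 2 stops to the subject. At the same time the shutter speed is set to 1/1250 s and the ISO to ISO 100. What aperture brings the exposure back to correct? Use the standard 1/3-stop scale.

f/2.8

Scene light: 2 stops brighter.
Shutter speed: 1/640 → 1/800 → 1/1000 → 1/1250 — 1 stop faster (darker).
ISO: 1000 → 800 → 640 → 500 → 400 → 320 → 250 → 200 → 160 → 125 → 100 — 3 1/3 stops dropped (darker).
Net so far: 2 1/3 stops darker. Aperture: f/6.3 → f/5.6 → f/5 → f/4.5 → f/4 → f/3.5 → f/3.2 → f/2.8.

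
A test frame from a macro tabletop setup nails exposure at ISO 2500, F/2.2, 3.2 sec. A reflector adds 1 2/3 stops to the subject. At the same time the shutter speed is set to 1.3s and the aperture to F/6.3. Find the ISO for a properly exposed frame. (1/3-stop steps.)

Scene light: 1 2/3 stops brighter.
Shutter speed: 3.2 → 2.5 → 2 → 1.6 → 1.3 — 1 1/3 stops shorter (darker).
Aperture: f/2.2 → f/2.5 → f/2.8 → f/3.2 → f/3.5 → f/4 → f/4.5 → f/5 → f/5.6 → f/6.3 — 3 stops stopped down (darker).
Net so far: 2 2/3 stops darker. ISO: 2500 → 3200 → 4000 → 5000 → 6400 → 8000 → 10000 → 12800 → 16000.

ISO 16000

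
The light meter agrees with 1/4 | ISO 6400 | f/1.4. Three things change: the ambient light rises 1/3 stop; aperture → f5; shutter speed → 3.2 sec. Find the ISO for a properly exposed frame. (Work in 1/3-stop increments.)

ISO 5000

Scene light: 1/3 stop brighter.
Aperture: f/1.4 → f/1.6 → f/1.8 → f/2 → f/2.2 → f/2.5 → f/2.8 → f/3.2 → f/3.5 → f/4 → f/4.5 → f/5 — 3 2/3 stops narrower (darker).
Shutter speed: 1/4 → 0.3 → 0.4 → 0.5 → 0.6 → 0.8 → 1 → 1.3 → 1.6 → 2 → 2.5 → 3.2 — 3 2/3 stops slower (brighter).
Net so far: 1/3 stop brighter. ISO: 6400 → 5000.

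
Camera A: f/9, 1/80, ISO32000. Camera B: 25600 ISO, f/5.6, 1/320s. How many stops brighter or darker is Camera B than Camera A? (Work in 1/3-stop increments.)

1 stop darker

Aperture: f/9 → f/8 → f/7.1 → f/6.3 → f/5.6 — 1 1/3 stops larger aperture (brighter).
Shutter speed: 1/80 → 1/100 → 1/125 → 1/160 → 1/200 → 1/250 → 1/320 — 2 stops shorter (darker).
ISO: 32000 → 25600 — 1/3 stop lower (darker).
Net: +1 1/3 −2 −1/3 = −1 stop.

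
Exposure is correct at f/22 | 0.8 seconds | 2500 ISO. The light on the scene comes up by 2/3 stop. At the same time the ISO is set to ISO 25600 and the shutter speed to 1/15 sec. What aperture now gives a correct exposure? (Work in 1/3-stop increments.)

Scene light: 2/3 stop brighter.
ISO: 2500 → 3200 → 4000 → 5000 → 6400 → 8000 → 10000 → 12800 → 16000 → 20000 → 25600 — 3 1/3 stops higher (brighter).
Shutter speed: 0.8 → 0.6 → 0.5 → 0.4 → 0.3 → 1/4 → 1/5 → 1/6 → 1/8 → 1/10 → 1/13 → 1/15 — 3 2/3 stops shorter (darker).
Net so far: 1/3 stop brighter. Aperture: f/22 → f/25.

f/25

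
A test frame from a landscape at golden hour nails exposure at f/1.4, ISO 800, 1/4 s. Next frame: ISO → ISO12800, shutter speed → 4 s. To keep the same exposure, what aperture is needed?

f/22

ISO: 800 → 1600 → 3200 → 6400 → 12800 — 4 stops raised (brighter).
Shutter speed: 1/4 → 1/2 → 1 → 2 → 4 — 4 stops longer (brighter).
Net change so far: 8 stops brighter. Offset with the aperture: f/1.4 → f/2 → f/2.8 → f/4 → f/5.6 → f/8 → f/11 → f/16 → f/22.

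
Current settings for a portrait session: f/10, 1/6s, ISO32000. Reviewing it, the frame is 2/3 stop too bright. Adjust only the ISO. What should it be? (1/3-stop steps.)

ISO 20000

Overexposed by 2/3 stop → need 2/3 stop darker.
ISO: 32000 → 25600 → 20000.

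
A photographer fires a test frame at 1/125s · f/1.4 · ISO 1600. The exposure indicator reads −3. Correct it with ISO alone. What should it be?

ISO 12800

Underexposed by 3 stops → need 3 stops brighter.
ISO: 1600 → 3200 → 6400 → 12800.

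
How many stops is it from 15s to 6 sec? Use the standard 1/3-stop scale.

1 1/3 stops

15 → 13 → 10 → 8 → 6 — count the steps: 4 third-stops = 1 1/3 stops.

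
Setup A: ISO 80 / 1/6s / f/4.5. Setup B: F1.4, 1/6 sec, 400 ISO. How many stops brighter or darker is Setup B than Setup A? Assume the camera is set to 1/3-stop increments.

Aperture: f/4.5 → f/4 → f/3.5 → f/3.2 → f/2.8 → f/2.5 → f/2.2 → f/2 → f/1.8 → f/1.6 → f/1.4 — 3 1/3 stops larger aperture (brighter).
Shutter speed: unchanged.
ISO: 80 → 100 → 125 → 160 → 200 → 250 → 320 → 400 — 2 1/3 stops raised (brighter).
Net: +3 1/3 +2 1/3 = +5 2/3 stops.

5 2/3 stops brighter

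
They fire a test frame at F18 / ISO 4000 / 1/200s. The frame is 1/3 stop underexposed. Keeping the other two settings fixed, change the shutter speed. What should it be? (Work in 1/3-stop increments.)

1/160s

Underexposed by 1/3 stop → need 1/3 stop brighter.
Shutter speed: 1/200 → 1/160.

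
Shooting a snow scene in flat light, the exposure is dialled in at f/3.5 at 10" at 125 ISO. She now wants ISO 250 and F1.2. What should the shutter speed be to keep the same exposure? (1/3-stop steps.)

ISO: 125 → 160 → 200 → 250 — 1 stop higher (brighter).
Aperture: f/3.5 → f/3.2 → f/2.8 → f/2.5 → f/2.2 → f/2 → f/1.8 → f/1.6 → f/1.4 → f/1.2 — 3 stops larger aperture (brighter).
Net change so far: 4 stops brighter. Offset with the shutter speed: 10 → 8 → 6 → 5 → 4 → 3.2 → 2.5 → 2 → 1.6 → 1.3 → 1 → 0.8 → 0.6.

0.6 s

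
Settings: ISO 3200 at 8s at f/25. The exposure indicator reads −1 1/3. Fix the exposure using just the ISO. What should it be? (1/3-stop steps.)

Underexposed by 1 1/3 stops → need 1 1/3 stops brighter.
ISO: 3200 → 4000 → 5000 → 6400 → 8000.

ISO 8000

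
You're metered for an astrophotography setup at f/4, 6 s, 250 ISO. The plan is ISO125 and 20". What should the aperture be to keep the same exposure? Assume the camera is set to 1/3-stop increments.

f/5

ISO: 250 → 200 → 160 → 125 — 1 stop lower (darker).
Shutter speed: 6 → 8 → 10 → 13 → 15 → 20 — 1 2/3 stops slower (brighter).
Net change so far: 2/3 stop brighter. Offset with the aperture: f/4 → f/4.5 → f/5.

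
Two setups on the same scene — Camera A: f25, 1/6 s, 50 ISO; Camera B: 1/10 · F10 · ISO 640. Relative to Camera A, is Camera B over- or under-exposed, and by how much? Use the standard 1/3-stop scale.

Aperture: f/25 → f/22 → f/20 → f/18 → f/16 → f/14 → f/13 → f/11 → f/10 — 2 2/3 stops larger aperture (brighter).
Shutter speed: 1/6 → 1/8 → 1/10 — 2/3 stop faster (darker).
ISO: 50 → 64 → 80 → 100 → 125 → 160 → 200 → 250 → 320 → 400 → 500 → 640 — 3 2/3 stops higher (brighter).
Net: +2 2/3 −2/3 +3 2/3 = +5 2/3 stops.

5 2/3 stops brighter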